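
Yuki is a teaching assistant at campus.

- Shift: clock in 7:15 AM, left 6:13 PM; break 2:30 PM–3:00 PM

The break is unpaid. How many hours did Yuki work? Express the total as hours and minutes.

10 h 28 min

Shift: 7:15 AM–6:13 PM = 10 h 58 min; less 30 min break → 10 h 28 min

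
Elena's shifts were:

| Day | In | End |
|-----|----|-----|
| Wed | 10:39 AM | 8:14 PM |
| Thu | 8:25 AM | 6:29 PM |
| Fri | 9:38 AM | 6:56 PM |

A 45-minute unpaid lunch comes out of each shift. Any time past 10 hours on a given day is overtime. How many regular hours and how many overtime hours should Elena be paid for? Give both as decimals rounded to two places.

Regular 26.70 hours, overtime 0.00 hours

Wed: 10:39 AM–8:14 PM = 9 h 35 min; less 45 min break → 8 h 50 min
Thu: 8:25 AM–6:29 PM = 10 h 4 min; less 45 min break → 9 h 19 min
Fri: 9:38 AM–6:56 PM = 9 h 18 min; less 45 min break → 8 h 33 min
Wed reg 8 h 50 min / OT 0 h 0 min; Thu reg 9 h 19 min / OT 0 h 0 min; Fri reg 8 h 33 min / OT 0 h 0 min.
Totals: regular 26 h 42 min, overtime 0 h 0 min.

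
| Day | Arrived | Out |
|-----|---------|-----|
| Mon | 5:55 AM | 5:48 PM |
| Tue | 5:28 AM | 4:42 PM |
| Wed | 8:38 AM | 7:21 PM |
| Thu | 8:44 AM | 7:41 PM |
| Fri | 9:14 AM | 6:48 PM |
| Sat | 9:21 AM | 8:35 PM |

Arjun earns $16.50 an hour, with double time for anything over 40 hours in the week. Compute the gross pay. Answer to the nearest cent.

$1504.25

Mon: 5:55 AM–5:48 PM = 11 h 53 min
Tue: 5:28 AM–4:42 PM = 11 h 14 min
Wed: 8:38 AM–7:21 PM = 10 h 43 min
Thu: 8:44 AM–7:41 PM = 10 h 57 min
Fri: 9:14 AM–6:48 PM = 9 h 34 min
Sat: 9:21 AM–8:35 PM = 11 h 14 min
Total worked: 65 h 35 min = 3935 min.
Regular 40 h 0 min = 2400 min at $16.50/h; overtime 25 h 35 min = 1535 min at $33.00/h.
Pay = (2400 × $16.50 + 1535 × $33.00) ÷ 60 = $1504.25.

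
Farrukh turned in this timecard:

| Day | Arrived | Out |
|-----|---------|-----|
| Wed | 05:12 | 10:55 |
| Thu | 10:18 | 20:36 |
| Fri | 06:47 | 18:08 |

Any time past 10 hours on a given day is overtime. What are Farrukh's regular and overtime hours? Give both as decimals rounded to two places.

Regular 25.72 hours, overtime 1.65 hours

Wed: 05:12–10:55 = 5 h 43 min
Thu: 10:18–20:36 = 10 h 18 min
Fri: 06:47–18:08 = 11 h 21 min
Wed reg 5 h 43 min / OT 0 h 0 min; Thu reg 10 h 0 min / OT 0 h 18 min; Fri reg 10 h 0 min / OT 1 h 21 min.
Totals: regular 25 h 43 min, overtime 1 h 39 min.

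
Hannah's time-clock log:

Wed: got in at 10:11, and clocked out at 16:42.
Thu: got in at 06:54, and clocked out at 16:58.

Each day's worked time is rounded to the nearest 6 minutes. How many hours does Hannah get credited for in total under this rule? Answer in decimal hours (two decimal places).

16.60 hours

Wed: 10:11–16:42 = 6 h 31 min → rounds to 6 h 30 min
Thu: 06:54–16:58 = 10 h 4 min → rounds to 10 h 6 min
Total credited: 16 h 36 min.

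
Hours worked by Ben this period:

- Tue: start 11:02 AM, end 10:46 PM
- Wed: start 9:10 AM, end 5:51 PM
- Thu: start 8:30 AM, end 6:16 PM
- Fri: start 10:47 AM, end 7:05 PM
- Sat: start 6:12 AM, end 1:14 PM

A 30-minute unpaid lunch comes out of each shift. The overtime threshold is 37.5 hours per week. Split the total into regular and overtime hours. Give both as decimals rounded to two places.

Tue: 11:02 AM–10:46 PM = 11 h 44 min; less 30 min break → 11 h 14 min
Wed: 9:10 AM–5:51 PM = 8 h 41 min; less 30 min break → 8 h 11 min
Thu: 8:30 AM–6:16 PM = 9 h 46 min; less 30 min break → 9 h 16 min
Fri: 10:47 AM–7:05 PM = 8 h 18 min; less 30 min break → 7 h 48 min
Sat: 6:12 AM–1:14 PM = 7 h 2 min; less 30 min break → 6 h 32 min
Total worked: 43 h 1 min = 43.02 h.
Threshold 37.5 h → overtime 5 h 31 min, regular 37 h 30 min.

Regular 37.50 hours, overtime 5.52 hours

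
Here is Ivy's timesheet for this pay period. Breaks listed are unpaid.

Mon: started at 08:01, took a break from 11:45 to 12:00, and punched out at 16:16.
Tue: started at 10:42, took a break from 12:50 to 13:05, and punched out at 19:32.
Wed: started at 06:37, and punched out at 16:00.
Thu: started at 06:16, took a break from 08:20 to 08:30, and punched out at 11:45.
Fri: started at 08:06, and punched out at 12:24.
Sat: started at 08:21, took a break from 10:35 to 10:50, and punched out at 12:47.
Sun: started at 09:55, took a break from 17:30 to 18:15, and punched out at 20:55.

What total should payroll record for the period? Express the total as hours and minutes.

50 h 1 min

Mon: 08:01–16:16 = 8 h 15 min; less 15 min break → 8 h 0 min
Tue: 10:42–19:32 = 8 h 50 min; less 15 min break → 8 h 35 min
Wed: 06:37–16:00 = 9 h 23 min
Thu: 06:16–11:45 = 5 h 29 min; less 10 min break → 5 h 19 min
Fri: 08:06–12:24 = 4 h 18 min
Sat: 08:21–12:47 = 4 h 26 min; less 15 min break → 4 h 11 min
Sun: 09:55–20:55 = 11 h 0 min; less 45 min break → 10 h 15 min
Total: 8 h 0 min + 8 h 35 min + 9 h 23 min + 5 h 19 min + 4 h 18 min + 4 h 11 min + 10 h 15 min = 50 h 1 min.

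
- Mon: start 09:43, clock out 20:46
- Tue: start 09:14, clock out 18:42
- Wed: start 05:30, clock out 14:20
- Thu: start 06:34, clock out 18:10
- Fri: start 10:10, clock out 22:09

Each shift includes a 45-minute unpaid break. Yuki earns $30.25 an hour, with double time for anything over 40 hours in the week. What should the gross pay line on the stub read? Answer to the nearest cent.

Mon: 09:43–20:46 = 11 h 3 min; less 45 min break → 10 h 18 min
Tue: 09:14–18:42 = 9 h 28 min; less 45 min break → 8 h 43 min
Wed: 05:30–14:20 = 8 h 50 min; less 45 min break → 8 h 5 min
Thu: 06:34–18:10 = 11 h 36 min; less 45 min break → 10 h 51 min
Fri: 10:10–22:09 = 11 h 59 min; less 45 min break → 11 h 14 min
Total worked: 49 h 11 min = 2951 min.
Regular 40 h 0 min = 2400 min at $30.25/h; overtime 9 h 11 min = 551 min at $60.50/h.
Pay = (2400 × $30.25 + 551 × $60.50) ÷ 60 = $1765.59.

$1765.59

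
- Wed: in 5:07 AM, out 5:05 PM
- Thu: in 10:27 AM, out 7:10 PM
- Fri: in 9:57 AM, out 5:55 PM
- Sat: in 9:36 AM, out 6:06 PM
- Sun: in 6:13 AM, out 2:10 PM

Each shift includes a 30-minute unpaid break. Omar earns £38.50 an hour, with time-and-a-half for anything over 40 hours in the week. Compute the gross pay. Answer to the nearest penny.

Wed: 5:07 AM–5:05 PM = 11 h 58 min; less 30 min break → 11 h 28 min
Thu: 10:27 AM–7:10 PM = 8 h 43 min; less 30 min break → 8 h 13 min
Fri: 9:57 AM–5:55 PM = 7 h 58 min; less 30 min break → 7 h 28 min
Sat: 9:36 AM–6:06 PM = 8 h 30 min; less 30 min break → 8 h 0 min
Sun: 6:13 AM–2:10 PM = 7 h 57 min; less 30 min break → 7 h 27 min
Total worked: 42 h 36 min = 2556 min.
Regular 40 h 0 min = 2400 min at £38.50/h; overtime 2 h 36 min = 156 min at £57.75/h.
Pay = (2400 × £38.50 + 156 × £57.75) ÷ 60 = £1690.15.

£1690.15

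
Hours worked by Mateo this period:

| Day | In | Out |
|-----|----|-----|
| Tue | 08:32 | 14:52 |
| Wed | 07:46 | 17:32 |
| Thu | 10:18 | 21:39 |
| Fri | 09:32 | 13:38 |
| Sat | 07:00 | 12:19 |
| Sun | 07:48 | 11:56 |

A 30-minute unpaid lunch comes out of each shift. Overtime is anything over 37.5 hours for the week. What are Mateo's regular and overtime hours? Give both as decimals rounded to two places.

Regular 37.50 hours, overtime 0.50 hours

Tue: 08:32–14:52 = 6 h 20 min; less 30 min break → 5 h 50 min
Wed: 07:46–17:32 = 9 h 46 min; less 30 min break → 9 h 16 min
Thu: 10:18–21:39 = 11 h 21 min; less 30 min break → 10 h 51 min
Fri: 09:32–13:38 = 4 h 6 min; less 30 min break → 3 h 36 min
Sat: 07:00–12:19 = 5 h 19 min; less 30 min break → 4 h 49 min
Sun: 07:48–11:56 = 4 h 8 min; less 30 min break → 3 h 38 min
Total worked: 38 h 0 min = 38.00 h.
Threshold 37.5 h → overtime 0 h 30 min, regular 37 h 30 min.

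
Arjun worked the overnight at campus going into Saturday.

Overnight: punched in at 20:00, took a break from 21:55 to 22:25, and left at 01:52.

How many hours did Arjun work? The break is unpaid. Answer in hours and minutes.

5 h 22 min

Overnight: 20:00 → midnight = 4 h 0 min; midnight → 01:52 = 1 h 52 min; span 5 h 52 min; less 30 min break → 5 h 22 min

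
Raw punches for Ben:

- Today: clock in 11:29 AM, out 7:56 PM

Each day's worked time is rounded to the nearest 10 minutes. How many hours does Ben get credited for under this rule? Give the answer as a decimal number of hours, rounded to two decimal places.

8.50 hours

Today: 11:29 AM–7:56 PM = 8 h 27 min → rounds to 8 h 30 min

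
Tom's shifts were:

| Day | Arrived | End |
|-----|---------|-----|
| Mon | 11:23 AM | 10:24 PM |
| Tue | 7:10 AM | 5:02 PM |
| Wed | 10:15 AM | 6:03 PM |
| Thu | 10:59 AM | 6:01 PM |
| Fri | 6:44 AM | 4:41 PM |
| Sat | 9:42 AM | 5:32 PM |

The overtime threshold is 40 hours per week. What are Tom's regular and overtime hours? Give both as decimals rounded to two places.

Mon: 11:23 AM–10:24 PM = 11 h 1 min
Tue: 7:10 AM–5:02 PM = 9 h 52 min
Wed: 10:15 AM–6:03 PM = 7 h 48 min
Thu: 10:59 AM–6:01 PM = 7 h 2 min
Fri: 6:44 AM–4:41 PM = 9 h 57 min
Sat: 9:42 AM–5:32 PM = 7 h 50 min
Total worked: 53 h 30 min = 53.50 h.
Threshold 40 h → overtime 13 h 30 min, regular 40 h 0 min.

Regular 40.00 hours, overtime 13.50 hours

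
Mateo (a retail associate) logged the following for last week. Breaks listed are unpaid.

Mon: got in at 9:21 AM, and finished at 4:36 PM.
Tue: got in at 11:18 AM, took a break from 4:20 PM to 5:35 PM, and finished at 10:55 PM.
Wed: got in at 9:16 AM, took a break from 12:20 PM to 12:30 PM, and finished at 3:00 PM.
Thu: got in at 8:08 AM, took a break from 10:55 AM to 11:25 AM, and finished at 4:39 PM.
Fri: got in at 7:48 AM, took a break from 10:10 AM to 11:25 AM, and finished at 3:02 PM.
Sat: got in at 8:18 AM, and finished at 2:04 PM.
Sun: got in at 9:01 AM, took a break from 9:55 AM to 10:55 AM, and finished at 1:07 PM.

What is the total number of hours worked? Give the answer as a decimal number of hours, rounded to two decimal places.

46.05 hours

Mon: 9:21 AM–4:36 PM = 7 h 15 min
Tue: 11:18 AM–10:55 PM = 11 h 37 min; less 75 min break → 10 h 22 min
Wed: 9:16 AM–3:00 PM = 5 h 44 min; less 10 min break → 5 h 34 min
Thu: 8:08 AM–4:39 PM = 8 h 31 min; less 30 min break → 8 h 1 min
Fri: 7:48 AM–3:02 PM = 7 h 14 min; less 75 min break → 5 h 59 min
Sat: 8:18 AM–2:04 PM = 5 h 46 min
Sun: 9:01 AM–1:07 PM = 4 h 6 min; less 60 min break → 3 h 6 min
Total: 7 h 15 min + 10 h 22 min + 5 h 34 min + 8 h 1 min + 5 h 59 min + 5 h 46 min + 3 h 6 min = 46 h 3 min.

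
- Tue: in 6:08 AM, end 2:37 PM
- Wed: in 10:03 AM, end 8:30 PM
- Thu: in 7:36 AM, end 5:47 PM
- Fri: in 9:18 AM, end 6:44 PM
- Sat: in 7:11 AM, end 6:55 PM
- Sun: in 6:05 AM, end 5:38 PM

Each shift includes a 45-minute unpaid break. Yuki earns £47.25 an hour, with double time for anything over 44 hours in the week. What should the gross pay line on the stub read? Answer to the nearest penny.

£3339.00

Tue: 6:08 AM–2:37 PM = 8 h 29 min; less 45 min break → 7 h 44 min
Wed: 10:03 AM–8:30 PM = 10 h 27 min; less 45 min break → 9 h 42 min
Thu: 7:36 AM–5:47 PM = 10 h 11 min; less 45 min break → 9 h 26 min
Fri: 9:18 AM–6:44 PM = 9 h 26 min; less 45 min break → 8 h 41 min
Sat: 7:11 AM–6:55 PM = 11 h 44 min; less 45 min break → 10 h 59 min
Sun: 6:05 AM–5:38 PM = 11 h 33 min; less 45 min break → 10 h 48 min
Total worked: 57 h 20 min = 3440 min.
Regular 44 h 0 min = 2640 min at £47.25/h; overtime 13 h 20 min = 800 min at £94.50/h.
Pay = (2640 × £47.25 + 800 × £94.50) ÷ 60 = £3339.00.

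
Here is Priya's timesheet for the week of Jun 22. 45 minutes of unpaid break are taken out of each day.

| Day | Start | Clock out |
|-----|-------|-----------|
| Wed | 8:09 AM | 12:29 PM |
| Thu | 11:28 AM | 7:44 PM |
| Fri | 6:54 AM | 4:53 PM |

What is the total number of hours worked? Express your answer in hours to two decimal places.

20.33 hours

Wed: 8:09 AM–12:29 PM = 4 h 20 min; less 45 min break → 3 h 35 min
Thu: 11:28 AM–7:44 PM = 8 h 16 min; less 45 min break → 7 h 31 min
Fri: 6:54 AM–4:53 PM = 9 h 59 min; less 45 min break → 9 h 14 min
Total: 3 h 35 min + 7 h 31 min + 9 h 14 min = 20 h 20 min.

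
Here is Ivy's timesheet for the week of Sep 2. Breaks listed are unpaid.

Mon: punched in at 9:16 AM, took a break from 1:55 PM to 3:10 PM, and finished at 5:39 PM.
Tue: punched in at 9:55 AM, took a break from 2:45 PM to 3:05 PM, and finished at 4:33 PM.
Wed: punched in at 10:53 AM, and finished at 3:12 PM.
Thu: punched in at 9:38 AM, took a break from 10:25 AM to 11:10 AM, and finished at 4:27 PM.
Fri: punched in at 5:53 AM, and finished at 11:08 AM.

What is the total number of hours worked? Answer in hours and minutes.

29 h 4 min

Mon: 9:16 AM–5:39 PM = 8 h 23 min; less 75 min break → 7 h 8 min
Tue: 9:55 AM–4:33 PM = 6 h 38 min; less 20 min break → 6 h 18 min
Wed: 10:53 AM–3:12 PM = 4 h 19 min
Thu: 9:38 AM–4:27 PM = 6 h 49 min; less 45 min break → 6 h 4 min
Fri: 5:53 AM–11:08 AM = 5 h 15 min
Total: 7 h 8 min + 6 h 18 min + 4 h 19 min + 6 h 4 min + 5 h 15 min = 29 h 4 min.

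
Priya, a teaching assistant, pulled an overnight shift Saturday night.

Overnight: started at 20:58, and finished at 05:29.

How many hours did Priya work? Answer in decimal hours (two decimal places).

Overnight: 20:58 → midnight = 3 h 2 min; midnight → 05:29 = 5 h 29 min; span 8 h 31 min

8.52 hours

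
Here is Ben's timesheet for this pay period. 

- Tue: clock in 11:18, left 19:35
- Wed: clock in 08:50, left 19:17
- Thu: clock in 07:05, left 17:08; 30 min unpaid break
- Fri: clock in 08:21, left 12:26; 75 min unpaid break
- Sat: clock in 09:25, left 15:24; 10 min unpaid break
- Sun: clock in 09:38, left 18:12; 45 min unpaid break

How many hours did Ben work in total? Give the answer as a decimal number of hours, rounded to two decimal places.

44.75 hours

Tue: 11:18–19:35 = 8 h 17 min
Wed: 08:50–19:17 = 10 h 27 min
Thu: 07:05–17:08 = 10 h 3 min; less 30 min break → 9 h 33 min
Fri: 08:21–12:26 = 4 h 5 min; less 75 min break → 2 h 50 min
Sat: 09:25–15:24 = 5 h 59 min; less 10 min break → 5 h 49 min
Sun: 09:38–18:12 = 8 h 34 min; less 45 min break → 7 h 49 min
Total: 8 h 17 min + 10 h 27 min + 9 h 33 min + 2 h 50 min + 5 h 49 min + 7 h 49 min = 44 h 45 min.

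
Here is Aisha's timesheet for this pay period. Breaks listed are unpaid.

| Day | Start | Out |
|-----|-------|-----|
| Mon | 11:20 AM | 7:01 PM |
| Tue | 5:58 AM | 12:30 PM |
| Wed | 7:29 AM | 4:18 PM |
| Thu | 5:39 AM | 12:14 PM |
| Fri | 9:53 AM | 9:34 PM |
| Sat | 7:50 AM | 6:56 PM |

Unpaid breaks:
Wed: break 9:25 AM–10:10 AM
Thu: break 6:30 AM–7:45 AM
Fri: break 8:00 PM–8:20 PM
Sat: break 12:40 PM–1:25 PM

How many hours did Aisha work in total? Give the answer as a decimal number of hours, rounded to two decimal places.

49.32 hours

Mon: 11:20 AM–7:01 PM = 7 h 41 min
Tue: 5:58 AM–12:30 PM = 6 h 32 min
Wed: 7:29 AM–4:18 PM = 8 h 49 min; less 45 min break → 8 h 4 min
Thu: 5:39 AM–12:14 PM = 6 h 35 min; less 75 min break → 5 h 20 min
Fri: 9:53 AM–9:34 PM = 11 h 41 min; less 20 min break → 11 h 21 min
Sat: 7:50 AM–6:56 PM = 11 h 6 min; less 45 min break → 10 h 21 min
Total: 7 h 41 min + 6 h 32 min + 8 h 4 min + 5 h 20 min + 11 h 21 min + 10 h 21 min = 49 h 19 min.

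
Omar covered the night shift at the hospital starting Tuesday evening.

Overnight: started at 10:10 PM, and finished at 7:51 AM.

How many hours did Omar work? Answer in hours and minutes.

9 h 41 min

Overnight: 10:10 PM → midnight = 1 h 50 min; midnight → 7:51 AM = 7 h 51 min; span 9 h 41 min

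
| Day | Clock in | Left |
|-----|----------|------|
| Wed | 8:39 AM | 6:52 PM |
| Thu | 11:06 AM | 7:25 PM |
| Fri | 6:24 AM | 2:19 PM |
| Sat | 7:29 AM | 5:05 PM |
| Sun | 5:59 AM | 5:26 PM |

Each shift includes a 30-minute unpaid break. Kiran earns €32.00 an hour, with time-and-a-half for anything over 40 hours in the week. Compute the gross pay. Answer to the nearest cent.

€1520.00

Wed: 8:39 AM–6:52 PM = 10 h 13 min; less 30 min break → 9 h 43 min
Thu: 11:06 AM–7:25 PM = 8 h 19 min; less 30 min break → 7 h 49 min
Fri: 6:24 AM–2:19 PM = 7 h 55 min; less 30 min break → 7 h 25 min
Sat: 7:29 AM–5:05 PM = 9 h 36 min; less 30 min break → 9 h 6 min
Sun: 5:59 AM–5:26 PM = 11 h 27 min; less 30 min break → 10 h 57 min
Total worked: 45 h 0 min = 2700 min.
Regular 40 h 0 min = 2400 min at €32.00/h; overtime 5 h 0 min = 300 min at €48.00/h.
Pay = (2400 × €32.00 + 300 × €48.00) ÷ 60 = €1520.00.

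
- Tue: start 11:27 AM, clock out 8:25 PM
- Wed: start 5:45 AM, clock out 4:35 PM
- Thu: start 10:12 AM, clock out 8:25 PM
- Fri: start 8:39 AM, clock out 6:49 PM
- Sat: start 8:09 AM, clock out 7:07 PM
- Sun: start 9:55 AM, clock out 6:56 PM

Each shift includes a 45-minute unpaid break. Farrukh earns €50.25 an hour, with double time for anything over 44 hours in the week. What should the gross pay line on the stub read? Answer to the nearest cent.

Tue: 11:27 AM–8:25 PM = 8 h 58 min; less 45 min break → 8 h 13 min
Wed: 5:45 AM–4:35 PM = 10 h 50 min; less 45 min break → 10 h 5 min
Thu: 10:12 AM–8:25 PM = 10 h 13 min; less 45 min break → 9 h 28 min
Fri: 8:39 AM–6:49 PM = 10 h 10 min; less 45 min break → 9 h 25 min
Sat: 8:09 AM–7:07 PM = 10 h 58 min; less 45 min break → 10 h 13 min
Sun: 9:55 AM–6:56 PM = 9 h 1 min; less 45 min break → 8 h 16 min
Total worked: 55 h 40 min = 3340 min.
Regular 44 h 0 min = 2640 min at €50.25/h; overtime 11 h 40 min = 700 min at €100.50/h.
Pay = (2640 × €50.25 + 700 × €100.50) ÷ 60 = €3383.50.

€3383.50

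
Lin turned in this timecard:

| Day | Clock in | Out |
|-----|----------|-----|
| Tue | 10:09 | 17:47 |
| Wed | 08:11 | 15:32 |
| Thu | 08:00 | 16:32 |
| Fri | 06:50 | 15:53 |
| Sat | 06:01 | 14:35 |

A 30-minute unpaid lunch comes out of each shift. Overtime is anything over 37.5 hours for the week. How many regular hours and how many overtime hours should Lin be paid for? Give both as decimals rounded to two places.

Tue: 10:09–17:47 = 7 h 38 min; less 30 min break → 7 h 8 min
Wed: 08:11–15:32 = 7 h 21 min; less 30 min break → 6 h 51 min
Thu: 08:00–16:32 = 8 h 32 min; less 30 min break → 8 h 2 min
Fri: 06:50–15:53 = 9 h 3 min; less 30 min break → 8 h 33 min
Sat: 06:01–14:35 = 8 h 34 min; less 30 min break → 8 h 4 min
Total worked: 38 h 38 min = 38.63 h.
Threshold 37.5 h → overtime 1 h 8 min, regular 37 h 30 min.

Regular 37.50 hours, overtime 1.13 hours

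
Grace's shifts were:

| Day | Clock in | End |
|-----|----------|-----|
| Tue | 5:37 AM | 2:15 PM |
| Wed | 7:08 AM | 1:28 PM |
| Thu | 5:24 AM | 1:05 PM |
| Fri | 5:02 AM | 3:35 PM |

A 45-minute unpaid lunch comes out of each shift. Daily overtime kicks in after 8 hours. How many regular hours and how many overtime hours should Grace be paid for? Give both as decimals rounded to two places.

Tue: 5:37 AM–2:15 PM = 8 h 38 min; less 45 min break → 7 h 53 min
Wed: 7:08 AM–1:28 PM = 6 h 20 min; less 45 min break → 5 h 35 min
Thu: 5:24 AM–1:05 PM = 7 h 41 min; less 45 min break → 6 h 56 min
Fri: 5:02 AM–3:35 PM = 10 h 33 min; less 45 min break → 9 h 48 min
Tue reg 7 h 53 min / OT 0 h 0 min; Wed reg 5 h 35 min / OT 0 h 0 min; Thu reg 6 h 56 min / OT 0 h 0 min; Fri reg 8 h 0 min / OT 1 h 48 min.
Totals: regular 28 h 24 min, overtime 1 h 48 min.

Regular 28.40 hours, overtime 1.80 hours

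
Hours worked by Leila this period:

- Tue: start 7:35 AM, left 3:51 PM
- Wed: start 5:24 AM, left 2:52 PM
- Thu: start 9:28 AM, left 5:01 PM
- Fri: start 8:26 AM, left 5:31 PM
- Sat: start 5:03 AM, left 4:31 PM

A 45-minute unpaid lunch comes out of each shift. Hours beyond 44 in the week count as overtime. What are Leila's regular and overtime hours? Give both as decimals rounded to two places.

Tue: 7:35 AM–3:51 PM = 8 h 16 min; less 45 min break → 7 h 31 min
Wed: 5:24 AM–2:52 PM = 9 h 28 min; less 45 min break → 8 h 43 min
Thu: 9:28 AM–5:01 PM = 7 h 33 min; less 45 min break → 6 h 48 min
Fri: 8:26 AM–5:31 PM = 9 h 5 min; less 45 min break → 8 h 20 min
Sat: 5:03 AM–4:31 PM = 11 h 28 min; less 45 min break → 10 h 43 min
Total worked: 42 h 5 min = 42.08 h.
Threshold 44 h → overtime 0 h 0 min, regular 42 h 5 min.

Regular 42.08 hours, overtime 0.00 hours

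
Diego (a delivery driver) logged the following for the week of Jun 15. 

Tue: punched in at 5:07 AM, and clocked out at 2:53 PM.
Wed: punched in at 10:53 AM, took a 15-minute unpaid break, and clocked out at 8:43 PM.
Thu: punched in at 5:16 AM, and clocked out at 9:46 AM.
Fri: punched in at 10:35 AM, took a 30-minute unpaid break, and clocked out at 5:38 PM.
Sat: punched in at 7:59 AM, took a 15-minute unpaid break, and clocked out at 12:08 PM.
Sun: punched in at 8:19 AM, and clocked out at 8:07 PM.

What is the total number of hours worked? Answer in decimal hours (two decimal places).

Tue: 5:07 AM–2:53 PM = 9 h 46 min
Wed: 10:53 AM–8:43 PM = 9 h 50 min; less 15 min break → 9 h 35 min
Thu: 5:16 AM–9:46 AM = 4 h 30 min
Fri: 10:35 AM–5:38 PM = 7 h 3 min; less 30 min break → 6 h 33 min
Sat: 7:59 AM–12:08 PM = 4 h 9 min; less 15 min break → 3 h 54 min
Sun: 8:19 AM–8:07 PM = 11 h 48 min
Total: 9 h 46 min + 9 h 35 min + 4 h 30 min + 6 h 33 min + 3 h 54 min + 11 h 48 min = 46 h 6 min.

46.10 hours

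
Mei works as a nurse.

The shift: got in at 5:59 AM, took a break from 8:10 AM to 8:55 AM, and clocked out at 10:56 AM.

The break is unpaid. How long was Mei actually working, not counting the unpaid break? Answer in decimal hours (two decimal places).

The shift: 5:59 AM–10:56 AM = 4 h 57 min; less 45 min break → 4 h 12 min

4.20 hours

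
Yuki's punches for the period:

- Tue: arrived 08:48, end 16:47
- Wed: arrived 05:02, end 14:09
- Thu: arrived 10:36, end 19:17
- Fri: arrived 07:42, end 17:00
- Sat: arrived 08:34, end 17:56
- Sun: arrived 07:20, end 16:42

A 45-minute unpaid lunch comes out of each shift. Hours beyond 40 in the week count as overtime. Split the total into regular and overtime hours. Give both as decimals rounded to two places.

Regular 40.00 hours, overtime 9.32 hours

Tue: 08:48–16:47 = 7 h 59 min; less 45 min break → 7 h 14 min
Wed: 05:02–14:09 = 9 h 7 min; less 45 min break → 8 h 22 min
Thu: 10:36–19:17 = 8 h 41 min; less 45 min break → 7 h 56 min
Fri: 07:42–17:00 = 9 h 18 min; less 45 min break → 8 h 33 min
Sat: 08:34–17:56 = 9 h 22 min; less 45 min break → 8 h 37 min
Sun: 07:20–16:42 = 9 h 22 min; less 45 min break → 8 h 37 min
Total worked: 49 h 19 min = 49.32 h.
Threshold 40 h → overtime 9 h 19 min, regular 40 h 0 min.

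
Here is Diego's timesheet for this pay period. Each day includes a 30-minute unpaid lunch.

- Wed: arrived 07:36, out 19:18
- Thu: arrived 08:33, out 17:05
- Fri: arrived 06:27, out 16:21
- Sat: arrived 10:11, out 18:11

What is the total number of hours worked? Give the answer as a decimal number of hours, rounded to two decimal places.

Wed: 07:36–19:18 = 11 h 42 min; less 30 min break → 11 h 12 min
Thu: 08:33–17:05 = 8 h 32 min; less 30 min break → 8 h 2 min
Fri: 06:27–16:21 = 9 h 54 min; less 30 min break → 9 h 24 min
Sat: 10:11–18:11 = 8 h 0 min; less 30 min break → 7 h 30 min
Total: 11 h 12 min + 8 h 2 min + 9 h 24 min + 7 h 30 min = 36 h 8 min.

36.13 hours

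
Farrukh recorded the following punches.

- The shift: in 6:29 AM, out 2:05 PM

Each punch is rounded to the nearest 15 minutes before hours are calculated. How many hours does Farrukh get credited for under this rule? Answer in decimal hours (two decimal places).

The shift: in 6:29 AM→6:30 AM, out 2:05 PM→2:00 PM; 7 h 30 min

7.50 hours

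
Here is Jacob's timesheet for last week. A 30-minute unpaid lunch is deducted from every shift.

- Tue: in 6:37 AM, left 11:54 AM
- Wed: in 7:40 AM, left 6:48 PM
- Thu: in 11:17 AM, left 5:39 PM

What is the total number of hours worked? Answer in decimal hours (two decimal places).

21.28 hours

Tue: 6:37 AM–11:54 AM = 5 h 17 min; less 30 min break → 4 h 47 min
Wed: 7:40 AM–6:48 PM = 11 h 8 min; less 30 min break → 10 h 38 min
Thu: 11:17 AM–5:39 PM = 6 h 22 min; less 30 min break → 5 h 52 min
Total: 4 h 47 min + 10 h 38 min + 5 h 52 min = 21 h 17 min.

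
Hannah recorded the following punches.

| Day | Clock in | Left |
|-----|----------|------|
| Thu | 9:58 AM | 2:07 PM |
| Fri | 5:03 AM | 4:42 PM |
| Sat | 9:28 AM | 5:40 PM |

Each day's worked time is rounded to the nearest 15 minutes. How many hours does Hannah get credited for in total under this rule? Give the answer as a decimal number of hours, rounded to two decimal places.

24.25 hours

Thu: 9:58 AM–2:07 PM = 4 h 9 min → rounds to 4 h 15 min
Fri: 5:03 AM–4:42 PM = 11 h 39 min → rounds to 11 h 45 min
Sat: 9:28 AM–5:40 PM = 8 h 12 min → rounds to 8 h 15 min
Total credited: 24 h 15 min.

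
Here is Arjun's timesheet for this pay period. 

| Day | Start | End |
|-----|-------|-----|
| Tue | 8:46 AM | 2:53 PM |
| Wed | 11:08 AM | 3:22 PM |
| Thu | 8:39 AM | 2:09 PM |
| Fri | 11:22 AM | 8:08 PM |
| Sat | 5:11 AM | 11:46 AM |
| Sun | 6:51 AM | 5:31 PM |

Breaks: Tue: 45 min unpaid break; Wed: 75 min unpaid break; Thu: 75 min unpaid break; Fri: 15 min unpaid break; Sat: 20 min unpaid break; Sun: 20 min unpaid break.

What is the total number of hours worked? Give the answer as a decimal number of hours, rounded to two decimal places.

37.70 hours

Tue: 8:46 AM–2:53 PM = 6 h 7 min; less 45 min break → 5 h 22 min
Wed: 11:08 AM–3:22 PM = 4 h 14 min; less 75 min break → 2 h 59 min
Thu: 8:39 AM–2:09 PM = 5 h 30 min; less 75 min break → 4 h 15 min
Fri: 11:22 AM–8:08 PM = 8 h 46 min; less 15 min break → 8 h 31 min
Sat: 5:11 AM–11:46 AM = 6 h 35 min; less 20 min break → 6 h 15 min
Sun: 6:51 AM–5:31 PM = 10 h 40 min; less 20 min break → 10 h 20 min
Total: 5 h 22 min + 2 h 59 min + 4 h 15 min + 8 h 31 min + 6 h 15 min + 10 h 20 min = 37 h 42 min.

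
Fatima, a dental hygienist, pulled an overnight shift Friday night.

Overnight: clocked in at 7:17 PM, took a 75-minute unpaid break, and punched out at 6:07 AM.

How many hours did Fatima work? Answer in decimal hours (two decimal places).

9.58 hours

Overnight: 7:17 PM → midnight = 4 h 43 min; midnight → 6:07 AM = 6 h 7 min; span 10 h 50 min; less 75 min break → 9 h 35 min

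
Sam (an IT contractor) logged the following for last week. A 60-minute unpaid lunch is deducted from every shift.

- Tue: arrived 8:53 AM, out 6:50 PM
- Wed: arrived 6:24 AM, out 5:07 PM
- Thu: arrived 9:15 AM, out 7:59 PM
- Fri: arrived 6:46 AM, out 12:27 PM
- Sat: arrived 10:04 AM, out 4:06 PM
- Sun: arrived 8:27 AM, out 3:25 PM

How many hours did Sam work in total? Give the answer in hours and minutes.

Tue: 8:53 AM–6:50 PM = 9 h 57 min; less 60 min break → 8 h 57 min
Wed: 6:24 AM–5:07 PM = 10 h 43 min; less 60 min break → 9 h 43 min
Thu: 9:15 AM–7:59 PM = 10 h 44 min; less 60 min break → 9 h 44 min
Fri: 6:46 AM–12:27 PM = 5 h 41 min; less 60 min break → 4 h 41 min
Sat: 10:04 AM–4:06 PM = 6 h 2 min; less 60 min break → 5 h 2 min
Sun: 8:27 AM–3:25 PM = 6 h 58 min; less 60 min break → 5 h 58 min
Total: 8 h 57 min + 9 h 43 min + 9 h 44 min + 4 h 41 min + 5 h 2 min + 5 h 58 min = 44 h 5 min.

44 h 5 min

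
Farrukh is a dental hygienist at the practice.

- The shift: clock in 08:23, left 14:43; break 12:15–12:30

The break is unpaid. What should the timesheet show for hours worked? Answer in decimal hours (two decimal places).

The shift: 08:23–14:43 = 6 h 20 min; less 15 min break → 6 h 5 min

6.08 hours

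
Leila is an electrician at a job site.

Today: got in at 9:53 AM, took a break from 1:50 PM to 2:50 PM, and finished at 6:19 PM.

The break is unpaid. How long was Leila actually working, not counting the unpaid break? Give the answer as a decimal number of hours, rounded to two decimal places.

Today: 9:53 AM–6:19 PM = 8 h 26 min; less 60 min break → 7 h 26 min

7.43 hours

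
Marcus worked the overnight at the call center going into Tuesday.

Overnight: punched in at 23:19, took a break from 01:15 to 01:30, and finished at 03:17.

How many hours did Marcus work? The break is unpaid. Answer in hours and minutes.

3 h 43 min

Overnight: 23:19 → midnight = 0 h 41 min; midnight → 03:17 = 3 h 17 min; span 3 h 58 min; less 15 min break → 3 h 43 min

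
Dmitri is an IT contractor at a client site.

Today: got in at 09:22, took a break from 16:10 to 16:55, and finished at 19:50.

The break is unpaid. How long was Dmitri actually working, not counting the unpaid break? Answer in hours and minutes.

Today: 09:22–19:50 = 10 h 28 min; less 45 min break → 9 h 43 min

9 h 43 min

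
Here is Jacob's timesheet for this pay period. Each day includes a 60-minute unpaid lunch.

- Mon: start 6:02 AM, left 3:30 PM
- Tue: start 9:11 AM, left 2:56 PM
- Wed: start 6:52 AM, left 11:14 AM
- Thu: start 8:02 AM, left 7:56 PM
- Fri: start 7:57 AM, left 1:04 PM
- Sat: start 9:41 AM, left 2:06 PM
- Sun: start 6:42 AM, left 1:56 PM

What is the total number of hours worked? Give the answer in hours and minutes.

Mon: 6:02 AM–3:30 PM = 9 h 28 min; less 60 min break → 8 h 28 min
Tue: 9:11 AM–2:56 PM = 5 h 45 min; less 60 min break → 4 h 45 min
Wed: 6:52 AM–11:14 AM = 4 h 22 min; less 60 min break → 3 h 22 min
Thu: 8:02 AM–7:56 PM = 11 h 54 min; less 60 min break → 10 h 54 min
Fri: 7:57 AM–1:04 PM = 5 h 7 min; less 60 min break → 4 h 7 min
Sat: 9:41 AM–2:06 PM = 4 h 25 min; less 60 min break → 3 h 25 min
Sun: 6:42 AM–1:56 PM = 7 h 14 min; less 60 min break → 6 h 14 min
Total: 8 h 28 min + 4 h 45 min + 3 h 22 min + 10 h 54 min + 4 h 7 min + 3 h 25 min + 6 h 14 min = 41 h 15 min.

41 h 15 min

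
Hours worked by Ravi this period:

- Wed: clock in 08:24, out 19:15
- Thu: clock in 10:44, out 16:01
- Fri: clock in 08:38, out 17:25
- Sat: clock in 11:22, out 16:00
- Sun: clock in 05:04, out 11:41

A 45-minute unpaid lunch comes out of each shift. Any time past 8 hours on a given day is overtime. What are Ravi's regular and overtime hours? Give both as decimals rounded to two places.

Regular 30.28 hours, overtime 2.13 hours

Wed: 08:24–19:15 = 10 h 51 min; less 45 min break → 10 h 6 min
Thu: 10:44–16:01 = 5 h 17 min; less 45 min break → 4 h 32 min
Fri: 08:38–17:25 = 8 h 47 min; less 45 min break → 8 h 2 min
Sat: 11:22–16:00 = 4 h 38 min; less 45 min break → 3 h 53 min
Sun: 05:04–11:41 = 6 h 37 min; less 45 min break → 5 h 52 min
Wed reg 8 h 0 min / OT 2 h 6 min; Thu reg 4 h 32 min / OT 0 h 0 min; Fri reg 8 h 0 min / OT 0 h 2 min; Sat reg 3 h 53 min / OT 0 h 0 min; Sun reg 5 h 52 min / OT 0 h 0 min.
Totals: regular 30 h 17 min, overtime 2 h 8 min.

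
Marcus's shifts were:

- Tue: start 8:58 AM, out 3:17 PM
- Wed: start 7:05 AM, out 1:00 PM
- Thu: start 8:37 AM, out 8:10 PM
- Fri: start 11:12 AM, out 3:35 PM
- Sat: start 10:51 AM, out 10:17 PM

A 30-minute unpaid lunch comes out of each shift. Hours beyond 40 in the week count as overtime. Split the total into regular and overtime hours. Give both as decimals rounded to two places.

Tue: 8:58 AM–3:17 PM = 6 h 19 min; less 30 min break → 5 h 49 min
Wed: 7:05 AM–1:00 PM = 5 h 55 min; less 30 min break → 5 h 25 min
Thu: 8:37 AM–8:10 PM = 11 h 33 min; less 30 min break → 11 h 3 min
Fri: 11:12 AM–3:35 PM = 4 h 23 min; less 30 min break → 3 h 53 min
Sat: 10:51 AM–10:17 PM = 11 h 26 min; less 30 min break → 10 h 56 min
Total worked: 37 h 6 min = 37.10 h.
Threshold 40 h → overtime 0 h 0 min, regular 37 h 6 min.

Regular 37.10 hours, overtime 0.00 hours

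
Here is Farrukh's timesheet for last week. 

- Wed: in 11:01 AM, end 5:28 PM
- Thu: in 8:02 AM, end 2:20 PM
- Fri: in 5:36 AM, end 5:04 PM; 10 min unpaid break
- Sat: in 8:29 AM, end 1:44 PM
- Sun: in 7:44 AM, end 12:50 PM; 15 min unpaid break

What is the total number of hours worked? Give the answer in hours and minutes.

34 h 9 min

Wed: 11:01 AM–5:28 PM = 6 h 27 min
Thu: 8:02 AM–2:20 PM = 6 h 18 min
Fri: 5:36 AM–5:04 PM = 11 h 28 min; less 10 min break → 11 h 18 min
Sat: 8:29 AM–1:44 PM = 5 h 15 min
Sun: 7:44 AM–12:50 PM = 5 h 6 min; less 15 min break → 4 h 51 min
Total: 6 h 27 min + 6 h 18 min + 11 h 18 min + 5 h 15 min + 4 h 51 min = 34 h 9 min.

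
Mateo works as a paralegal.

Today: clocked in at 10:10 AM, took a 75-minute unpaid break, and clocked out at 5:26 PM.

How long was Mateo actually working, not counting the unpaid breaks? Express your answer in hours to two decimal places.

6.02 hours

Today: 10:10 AM–5:26 PM = 7 h 16 min; less 75 min break → 6 h 1 min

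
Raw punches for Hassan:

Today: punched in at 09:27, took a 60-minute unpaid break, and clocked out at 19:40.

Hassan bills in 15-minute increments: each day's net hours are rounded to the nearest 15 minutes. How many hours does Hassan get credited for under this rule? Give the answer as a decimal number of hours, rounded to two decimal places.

9.25 hours

Today: 09:27–19:40 = 10 h 13 min − 60 min = 9 h 13 min → rounds to 9 h 15 min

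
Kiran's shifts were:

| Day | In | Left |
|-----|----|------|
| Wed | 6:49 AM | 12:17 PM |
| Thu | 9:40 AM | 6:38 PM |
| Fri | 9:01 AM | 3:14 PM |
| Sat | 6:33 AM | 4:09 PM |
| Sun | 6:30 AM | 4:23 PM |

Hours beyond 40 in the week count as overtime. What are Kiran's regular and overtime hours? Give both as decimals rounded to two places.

Wed: 6:49 AM–12:17 PM = 5 h 28 min
Thu: 9:40 AM–6:38 PM = 8 h 58 min
Fri: 9:01 AM–3:14 PM = 6 h 13 min
Sat: 6:33 AM–4:09 PM = 9 h 36 min
Sun: 6:30 AM–4:23 PM = 9 h 53 min
Total worked: 40 h 8 min = 40.13 h.
Threshold 40 h → overtime 0 h 8 min, regular 40 h 0 min.

Regular 40.00 hours, overtime 0.13 hours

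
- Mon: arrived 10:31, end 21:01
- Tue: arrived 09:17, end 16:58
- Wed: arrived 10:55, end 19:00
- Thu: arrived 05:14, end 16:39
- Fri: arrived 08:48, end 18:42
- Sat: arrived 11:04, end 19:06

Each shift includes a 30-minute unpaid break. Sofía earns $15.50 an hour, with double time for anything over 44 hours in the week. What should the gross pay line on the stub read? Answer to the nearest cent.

$949.12

Mon: 10:31–21:01 = 10 h 30 min; less 30 min break → 10 h 0 min
Tue: 09:17–16:58 = 7 h 41 min; less 30 min break → 7 h 11 min
Wed: 10:55–19:00 = 8 h 5 min; less 30 min break → 7 h 35 min
Thu: 05:14–16:39 = 11 h 25 min; less 30 min break → 10 h 55 min
Fri: 08:48–18:42 = 9 h 54 min; less 30 min break → 9 h 24 min
Sat: 11:04–19:06 = 8 h 2 min; less 30 min break → 7 h 32 min
Total worked: 52 h 37 min = 3157 min.
Regular 44 h 0 min = 2640 min at $15.50/h; overtime 8 h 37 min = 517 min at $31.00/h.
Pay = (2640 × $15.50 + 517 × $31.00) ÷ 60 = $949.12.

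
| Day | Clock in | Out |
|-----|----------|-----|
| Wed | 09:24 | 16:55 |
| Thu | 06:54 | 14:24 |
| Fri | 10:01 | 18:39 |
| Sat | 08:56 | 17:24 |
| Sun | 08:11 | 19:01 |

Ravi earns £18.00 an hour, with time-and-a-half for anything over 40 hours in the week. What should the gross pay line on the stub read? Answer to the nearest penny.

£799.65

Wed: 09:24–16:55 = 7 h 31 min
Thu: 06:54–14:24 = 7 h 30 min
Fri: 10:01–18:39 = 8 h 38 min
Sat: 08:56–17:24 = 8 h 28 min
Sun: 08:11–19:01 = 10 h 50 min
Total worked: 42 h 57 min = 2577 min.
Regular 40 h 0 min = 2400 min at £18.00/h; overtime 2 h 57 min = 177 min at £27.00/h.
Pay = (2400 × £18.00 + 177 × £27.00) ÷ 60 = £799.65.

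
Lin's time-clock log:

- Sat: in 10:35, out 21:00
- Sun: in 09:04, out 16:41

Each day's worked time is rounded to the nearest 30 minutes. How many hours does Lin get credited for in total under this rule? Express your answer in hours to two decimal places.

Sat: 10:35–21:00 = 10 h 25 min → rounds to 10 h 30 min
Sun: 09:04–16:41 = 7 h 37 min → rounds to 7 h 30 min
Total credited: 18 h 0 min.

18.00 hours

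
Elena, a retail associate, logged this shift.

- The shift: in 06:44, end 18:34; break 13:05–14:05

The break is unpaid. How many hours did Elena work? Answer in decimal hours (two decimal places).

The shift: 06:44–18:34 = 11 h 50 min; less 60 min break → 10 h 50 min

10.83 hours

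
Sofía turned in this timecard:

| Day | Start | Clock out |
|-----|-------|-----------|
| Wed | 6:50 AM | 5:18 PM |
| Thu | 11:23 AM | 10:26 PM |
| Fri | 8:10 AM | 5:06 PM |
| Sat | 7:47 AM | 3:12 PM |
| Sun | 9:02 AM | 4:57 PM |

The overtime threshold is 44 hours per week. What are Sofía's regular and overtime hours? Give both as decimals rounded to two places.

Wed: 6:50 AM–5:18 PM = 10 h 28 min
Thu: 11:23 AM–10:26 PM = 11 h 3 min
Fri: 8:10 AM–5:06 PM = 8 h 56 min
Sat: 7:47 AM–3:12 PM = 7 h 25 min
Sun: 9:02 AM–4:57 PM = 7 h 55 min
Total worked: 45 h 47 min = 45.78 h.
Threshold 44 h → overtime 1 h 47 min, regular 44 h 0 min.

Regular 44.00 hours, overtime 1.78 hours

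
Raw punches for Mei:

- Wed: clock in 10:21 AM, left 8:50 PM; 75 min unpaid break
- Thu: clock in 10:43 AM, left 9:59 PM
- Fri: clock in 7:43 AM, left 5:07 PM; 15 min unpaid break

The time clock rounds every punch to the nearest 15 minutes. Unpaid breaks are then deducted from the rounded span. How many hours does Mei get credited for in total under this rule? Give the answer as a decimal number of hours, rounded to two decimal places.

29.50 hours

Wed: in 10:21 AM→10:15 AM, out 8:50 PM→8:45 PM; 10 h 30 min − 75 min = 9 h 15 min
Thu: in 10:43 AM→10:45 AM, out 9:59 PM→10:00 PM; 11 h 15 min
Fri: in 7:43 AM→7:45 AM, out 5:07 PM→5:00 PM; 9 h 15 min − 15 min = 9 h 0 min
Total credited: 29 h 30 min.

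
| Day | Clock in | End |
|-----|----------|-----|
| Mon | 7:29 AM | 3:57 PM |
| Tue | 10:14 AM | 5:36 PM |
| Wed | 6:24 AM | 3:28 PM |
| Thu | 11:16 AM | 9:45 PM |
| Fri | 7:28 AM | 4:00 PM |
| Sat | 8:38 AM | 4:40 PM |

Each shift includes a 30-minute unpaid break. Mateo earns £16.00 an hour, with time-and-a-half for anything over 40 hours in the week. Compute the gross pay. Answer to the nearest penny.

Mon: 7:29 AM–3:57 PM = 8 h 28 min; less 30 min break → 7 h 58 min
Tue: 10:14 AM–5:36 PM = 7 h 22 min; less 30 min break → 6 h 52 min
Wed: 6:24 AM–3:28 PM = 9 h 4 min; less 30 min break → 8 h 34 min
Thu: 11:16 AM–9:45 PM = 10 h 29 min; less 30 min break → 9 h 59 min
Fri: 7:28 AM–4:00 PM = 8 h 32 min; less 30 min break → 8 h 2 min
Sat: 8:38 AM–4:40 PM = 8 h 2 min; less 30 min break → 7 h 32 min
Total worked: 48 h 57 min = 2937 min.
Regular 40 h 0 min = 2400 min at £16.00/h; overtime 8 h 57 min = 537 min at £24.00/h.
Pay = (2400 × £16.00 + 537 × £24.00) ÷ 60 = £854.80.

£854.80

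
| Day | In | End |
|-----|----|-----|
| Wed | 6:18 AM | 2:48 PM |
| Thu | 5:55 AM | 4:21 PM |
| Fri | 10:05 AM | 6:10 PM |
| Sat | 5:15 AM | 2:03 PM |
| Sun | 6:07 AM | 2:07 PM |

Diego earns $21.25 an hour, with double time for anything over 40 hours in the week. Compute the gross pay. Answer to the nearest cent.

Wed: 6:18 AM–2:48 PM = 8 h 30 min
Thu: 5:55 AM–4:21 PM = 10 h 26 min
Fri: 10:05 AM–6:10 PM = 8 h 5 min
Sat: 5:15 AM–2:03 PM = 8 h 48 min
Sun: 6:07 AM–2:07 PM = 8 h 0 min
Total worked: 43 h 49 min = 2629 min.
Regular 40 h 0 min = 2400 min at $21.25/h; overtime 3 h 49 min = 229 min at $42.50/h.
Pay = (2400 × $21.25 + 229 × $42.50) ÷ 60 = $1012.21.

$1012.21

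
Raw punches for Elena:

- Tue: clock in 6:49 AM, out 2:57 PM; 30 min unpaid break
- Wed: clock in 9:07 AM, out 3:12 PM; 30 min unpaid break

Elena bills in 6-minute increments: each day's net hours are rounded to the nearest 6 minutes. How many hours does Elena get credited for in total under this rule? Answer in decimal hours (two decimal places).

Tue: 6:49 AM–2:57 PM = 8 h 8 min − 30 min = 7 h 38 min → rounds to 7 h 36 min
Wed: 9:07 AM–3:12 PM = 6 h 5 min − 30 min = 5 h 35 min → rounds to 5 h 36 min
Total credited: 13 h 12 min.

13.20 hours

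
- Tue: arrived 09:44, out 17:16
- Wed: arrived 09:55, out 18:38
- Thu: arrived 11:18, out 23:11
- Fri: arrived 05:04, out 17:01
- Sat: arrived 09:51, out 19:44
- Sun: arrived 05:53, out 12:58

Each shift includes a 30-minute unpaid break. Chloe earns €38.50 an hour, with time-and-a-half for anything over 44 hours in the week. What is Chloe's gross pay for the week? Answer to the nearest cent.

Tue: 09:44–17:16 = 7 h 32 min; less 30 min break → 7 h 2 min
Wed: 09:55–18:38 = 8 h 43 min; less 30 min break → 8 h 13 min
Thu: 11:18–23:11 = 11 h 53 min; less 30 min break → 11 h 23 min
Fri: 05:04–17:01 = 11 h 57 min; less 30 min break → 11 h 27 min
Sat: 09:51–19:44 = 9 h 53 min; less 30 min break → 9 h 23 min
Sun: 05:53–12:58 = 7 h 5 min; less 30 min break → 6 h 35 min
Total worked: 54 h 3 min = 3243 min.
Regular 44 h 0 min = 2640 min at €38.50/h; overtime 10 h 3 min = 603 min at €57.75/h.
Pay = (2640 × €38.50 + 603 × €57.75) ÷ 60 = €2274.39.

€2274.39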